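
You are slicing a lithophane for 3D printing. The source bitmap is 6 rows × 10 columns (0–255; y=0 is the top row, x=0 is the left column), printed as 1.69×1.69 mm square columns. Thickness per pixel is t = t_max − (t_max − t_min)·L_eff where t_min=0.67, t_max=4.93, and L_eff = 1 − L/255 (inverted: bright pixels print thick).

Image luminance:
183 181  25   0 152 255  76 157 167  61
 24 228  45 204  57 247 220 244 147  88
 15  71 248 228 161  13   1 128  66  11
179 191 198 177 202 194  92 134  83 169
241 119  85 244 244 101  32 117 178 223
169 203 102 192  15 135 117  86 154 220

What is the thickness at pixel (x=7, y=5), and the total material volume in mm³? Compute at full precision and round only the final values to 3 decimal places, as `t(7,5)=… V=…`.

t(7,5)=2.107 V=510.791

span = t_max - t_min = 4.93 - 0.67 = 4.260
L(7,5) = 86, L_eff = 1 - 86/255 = 0.662745 (inverted)
t(7,5) = 4.93 - 4.260·0.662745 = 2.107
Σt over all 6·10 pixels = 760079/4250 ≈ 178.8421176
V = pitch²·Σt = 1.69²·760079/4250 = 510.791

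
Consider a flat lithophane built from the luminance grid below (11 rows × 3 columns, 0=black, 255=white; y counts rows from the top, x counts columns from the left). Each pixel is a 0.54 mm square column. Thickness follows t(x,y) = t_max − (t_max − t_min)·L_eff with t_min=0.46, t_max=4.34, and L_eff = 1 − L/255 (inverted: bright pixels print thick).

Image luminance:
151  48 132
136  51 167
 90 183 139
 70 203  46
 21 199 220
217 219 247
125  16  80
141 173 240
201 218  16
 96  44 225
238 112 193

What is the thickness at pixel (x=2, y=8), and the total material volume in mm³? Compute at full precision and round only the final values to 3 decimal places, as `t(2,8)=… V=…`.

span = t_max - t_min = 4.34 - 0.46 = 3.880
L(2,8) = 16, L_eff = 1 - 16/255 = 0.937255 (inverted)
t(2,8) = 4.34 - 3.880·0.937255 = 0.703
Σt over all 11·3 pixels = 1097003/12750 ≈ 86.0394510
V = pitch²·Σt = 0.54²·1097003/12750 = 25.089

t(2,8)=0.703 V=25.089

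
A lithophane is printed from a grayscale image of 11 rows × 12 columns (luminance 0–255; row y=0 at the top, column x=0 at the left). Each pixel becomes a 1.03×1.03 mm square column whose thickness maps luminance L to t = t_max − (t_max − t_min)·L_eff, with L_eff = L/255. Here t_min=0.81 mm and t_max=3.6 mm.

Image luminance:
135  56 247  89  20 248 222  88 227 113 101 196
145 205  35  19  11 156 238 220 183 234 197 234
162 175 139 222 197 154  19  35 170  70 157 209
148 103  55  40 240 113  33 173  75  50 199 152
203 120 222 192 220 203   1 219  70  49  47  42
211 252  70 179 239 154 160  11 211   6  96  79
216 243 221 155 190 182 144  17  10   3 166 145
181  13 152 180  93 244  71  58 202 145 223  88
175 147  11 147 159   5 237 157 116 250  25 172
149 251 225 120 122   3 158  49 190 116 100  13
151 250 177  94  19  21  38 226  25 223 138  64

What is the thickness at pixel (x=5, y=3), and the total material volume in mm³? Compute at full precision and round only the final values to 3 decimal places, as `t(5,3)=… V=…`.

span = t_max - t_min = 3.6 - 0.81 = 2.790
L(5,3) = 113, L_eff = 113/255 = 0.443137
t(5,3) = 3.6 - 2.790·0.443137 = 2.364
Σt over all 11·12 pixels = 238101/850 ≈ 280.1188235
V = pitch²·Σt = 1.03²·238101/850 = 297.178

t(5,3)=2.364 V=297.178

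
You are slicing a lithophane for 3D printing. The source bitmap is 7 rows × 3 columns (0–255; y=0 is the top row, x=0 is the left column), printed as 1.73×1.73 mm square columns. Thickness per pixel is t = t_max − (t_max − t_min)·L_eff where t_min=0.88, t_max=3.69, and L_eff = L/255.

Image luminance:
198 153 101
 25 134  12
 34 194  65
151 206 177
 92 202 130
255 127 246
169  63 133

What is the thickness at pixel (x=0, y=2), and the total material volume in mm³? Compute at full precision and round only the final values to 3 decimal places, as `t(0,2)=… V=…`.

t(0,2)=3.315 V=137.364

span = t_max - t_min = 3.69 - 0.88 = 2.810
L(0,2) = 34, L_eff = 34/255 = 0.133333
t(0,2) = 3.69 - 2.810·0.133333 = 3.315
Σt over all 7·3 pixels = 292592/6375 ≈ 45.8967843
V = pitch²·Σt = 1.73²·292592/6375 = 137.364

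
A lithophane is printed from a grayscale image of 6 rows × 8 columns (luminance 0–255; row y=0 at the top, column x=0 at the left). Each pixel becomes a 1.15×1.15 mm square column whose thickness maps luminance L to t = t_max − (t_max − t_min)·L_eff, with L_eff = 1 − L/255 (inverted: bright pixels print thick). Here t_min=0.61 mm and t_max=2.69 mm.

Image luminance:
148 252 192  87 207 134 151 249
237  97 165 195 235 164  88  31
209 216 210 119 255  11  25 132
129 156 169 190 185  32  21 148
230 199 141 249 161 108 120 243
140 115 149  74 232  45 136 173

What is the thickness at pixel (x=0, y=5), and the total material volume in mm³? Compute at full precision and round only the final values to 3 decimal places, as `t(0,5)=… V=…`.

span = t_max - t_min = 2.69 - 0.61 = 2.080
L(0,5) = 140, L_eff = 1 - 140/255 = 0.450980 (inverted)
t(0,5) = 2.69 - 2.080·0.450980 = 1.752
Σt over all 6·8 pixels = 569068/6375 ≈ 89.2655686
V = pitch²·Σt = 1.15²·569068/6375 = 118.054

t(0,5)=1.752 V=118.054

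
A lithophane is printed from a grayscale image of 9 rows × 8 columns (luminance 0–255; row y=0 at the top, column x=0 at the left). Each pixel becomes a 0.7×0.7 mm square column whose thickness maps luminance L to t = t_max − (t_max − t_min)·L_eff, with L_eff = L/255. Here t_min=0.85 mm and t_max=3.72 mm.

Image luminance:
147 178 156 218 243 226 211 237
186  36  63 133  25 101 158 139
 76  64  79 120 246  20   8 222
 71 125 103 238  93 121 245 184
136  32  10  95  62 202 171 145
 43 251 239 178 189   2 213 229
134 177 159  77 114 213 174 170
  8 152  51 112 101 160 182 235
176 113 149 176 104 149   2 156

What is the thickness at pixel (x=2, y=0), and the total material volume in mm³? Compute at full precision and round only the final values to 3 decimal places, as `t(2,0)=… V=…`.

span = t_max - t_min = 3.72 - 0.85 = 2.870
L(2,0) = 156, L_eff = 156/255 = 0.611765
t(2,0) = 3.72 - 2.870·0.611765 = 1.964
Σt over all 9·8 pixels = 3984889/25500 ≈ 156.2701569
V = pitch²·Σt = 0.7²·3984889/25500 = 76.572

t(2,0)=1.964 V=76.572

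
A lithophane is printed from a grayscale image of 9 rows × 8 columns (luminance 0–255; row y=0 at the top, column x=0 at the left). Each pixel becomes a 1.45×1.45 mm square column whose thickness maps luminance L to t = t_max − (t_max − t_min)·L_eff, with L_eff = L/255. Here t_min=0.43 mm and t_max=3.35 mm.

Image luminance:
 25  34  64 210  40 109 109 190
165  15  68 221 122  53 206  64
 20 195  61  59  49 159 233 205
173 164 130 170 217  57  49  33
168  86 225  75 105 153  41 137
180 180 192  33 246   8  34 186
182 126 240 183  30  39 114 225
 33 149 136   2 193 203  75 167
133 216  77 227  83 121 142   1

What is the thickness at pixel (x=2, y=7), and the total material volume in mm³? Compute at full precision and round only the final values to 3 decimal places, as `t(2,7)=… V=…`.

t(2,7)=1.793 V=294.896

span = t_max - t_min = 3.35 - 0.43 = 2.920
L(2,7) = 136, L_eff = 136/255 = 0.533333
t(2,7) = 3.35 - 2.920·0.533333 = 1.793
Σt over all 9·8 pixels = 178831/1275 ≈ 140.2596078
V = pitch²·Σt = 1.45²·178831/1275 = 294.896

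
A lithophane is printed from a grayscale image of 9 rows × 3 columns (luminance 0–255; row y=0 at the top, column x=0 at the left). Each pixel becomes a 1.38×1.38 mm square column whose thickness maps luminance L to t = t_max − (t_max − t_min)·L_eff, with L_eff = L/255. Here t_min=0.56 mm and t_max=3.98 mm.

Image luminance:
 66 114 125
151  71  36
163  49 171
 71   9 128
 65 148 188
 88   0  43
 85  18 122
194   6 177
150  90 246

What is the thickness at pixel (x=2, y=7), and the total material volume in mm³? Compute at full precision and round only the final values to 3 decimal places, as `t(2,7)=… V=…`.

span = t_max - t_min = 3.98 - 0.56 = 3.420
L(2,7) = 177, L_eff = 177/255 = 0.694118
t(2,7) = 3.98 - 3.420·0.694118 = 1.606
Σt over all 9·3 pixels = 298587/4250 ≈ 70.2557647
V = pitch²·Σt = 1.38²·298587/4250 = 133.795

t(2,7)=1.606 V=133.795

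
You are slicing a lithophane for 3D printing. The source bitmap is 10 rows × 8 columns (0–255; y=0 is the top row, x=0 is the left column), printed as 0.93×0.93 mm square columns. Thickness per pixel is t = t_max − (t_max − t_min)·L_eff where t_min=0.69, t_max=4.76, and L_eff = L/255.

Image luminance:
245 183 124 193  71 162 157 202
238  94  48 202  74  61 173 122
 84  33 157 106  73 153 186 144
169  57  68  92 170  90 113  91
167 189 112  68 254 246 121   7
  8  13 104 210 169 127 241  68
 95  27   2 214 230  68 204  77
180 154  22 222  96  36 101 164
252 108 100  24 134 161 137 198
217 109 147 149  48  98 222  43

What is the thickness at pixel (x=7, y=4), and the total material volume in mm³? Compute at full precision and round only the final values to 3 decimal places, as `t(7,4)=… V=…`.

t(7,4)=4.648 V=187.471

span = t_max - t_min = 4.76 - 0.69 = 4.070
L(7,4) = 7, L_eff = 7/255 = 0.027451
t(7,4) = 4.76 - 4.070·0.027451 = 4.648
Σt over all 10·8 pixels = 921209/4250 ≈ 216.7550588
V = pitch²·Σt = 0.93²·921209/4250 = 187.471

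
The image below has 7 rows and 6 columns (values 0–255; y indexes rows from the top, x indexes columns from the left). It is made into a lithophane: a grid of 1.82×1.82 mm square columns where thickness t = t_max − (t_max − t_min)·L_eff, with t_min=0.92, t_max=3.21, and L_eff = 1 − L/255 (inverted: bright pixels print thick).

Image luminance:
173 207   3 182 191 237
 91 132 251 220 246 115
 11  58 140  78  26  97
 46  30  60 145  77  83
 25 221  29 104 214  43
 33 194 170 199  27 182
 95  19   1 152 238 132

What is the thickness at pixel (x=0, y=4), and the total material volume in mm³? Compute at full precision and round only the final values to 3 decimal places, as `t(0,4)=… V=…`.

t(0,4)=1.145 V=276.040

span = t_max - t_min = 3.21 - 0.92 = 2.290
L(0,4) = 25, L_eff = 1 - 25/255 = 0.901961 (inverted)
t(0,4) = 3.21 - 2.290·0.901961 = 1.145
Σt over all 7·6 pixels = 708351/8500 ≈ 83.3354118
V = pitch²·Σt = 1.82²·708351/8500 = 276.040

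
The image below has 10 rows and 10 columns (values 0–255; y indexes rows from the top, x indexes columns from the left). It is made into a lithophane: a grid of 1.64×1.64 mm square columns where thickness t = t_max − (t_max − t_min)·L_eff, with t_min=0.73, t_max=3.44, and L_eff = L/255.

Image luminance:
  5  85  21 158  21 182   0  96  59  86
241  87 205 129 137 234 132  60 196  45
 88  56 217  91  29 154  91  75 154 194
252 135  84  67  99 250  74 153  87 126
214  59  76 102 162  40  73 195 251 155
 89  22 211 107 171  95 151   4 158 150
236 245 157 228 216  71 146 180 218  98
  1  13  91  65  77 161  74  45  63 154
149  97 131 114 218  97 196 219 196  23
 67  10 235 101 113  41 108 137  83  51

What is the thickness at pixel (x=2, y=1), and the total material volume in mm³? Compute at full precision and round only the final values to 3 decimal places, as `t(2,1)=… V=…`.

span = t_max - t_min = 3.44 - 0.73 = 2.710
L(2,1) = 205, L_eff = 205/255 = 0.803922
t(2,1) = 3.44 - 2.710·0.803922 = 1.261
Σt over all 10·10 pixels = 1100477/5100 ≈ 215.7798039
V = pitch²·Σt = 1.64²·1100477/5100 = 580.361

t(2,1)=1.261 V=580.361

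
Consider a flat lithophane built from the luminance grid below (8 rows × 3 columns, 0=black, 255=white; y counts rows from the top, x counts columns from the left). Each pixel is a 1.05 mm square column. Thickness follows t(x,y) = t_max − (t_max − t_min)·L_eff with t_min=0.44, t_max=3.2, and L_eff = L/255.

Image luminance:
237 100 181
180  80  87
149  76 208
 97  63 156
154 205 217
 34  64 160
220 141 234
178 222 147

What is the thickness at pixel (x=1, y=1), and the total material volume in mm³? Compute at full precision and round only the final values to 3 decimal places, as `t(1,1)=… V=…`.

t(1,1)=2.334 V=41.833

span = t_max - t_min = 3.2 - 0.44 = 2.760
L(1,1) = 80, L_eff = 80/255 = 0.313725
t(1,1) = 3.2 - 2.760·0.313725 = 2.334
Σt over all 8·3 pixels = 16126/425 ≈ 37.9435294
V = pitch²·Σt = 1.05²·16126/425 = 41.833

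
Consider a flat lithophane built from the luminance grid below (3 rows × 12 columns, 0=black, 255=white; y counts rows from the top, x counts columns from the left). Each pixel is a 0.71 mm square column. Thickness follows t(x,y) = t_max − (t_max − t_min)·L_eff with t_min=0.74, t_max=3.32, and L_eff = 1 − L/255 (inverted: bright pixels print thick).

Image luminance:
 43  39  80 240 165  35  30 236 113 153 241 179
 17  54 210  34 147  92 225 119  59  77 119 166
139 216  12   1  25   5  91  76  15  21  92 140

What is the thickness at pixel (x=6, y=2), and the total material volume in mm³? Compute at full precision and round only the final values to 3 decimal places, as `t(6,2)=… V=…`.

span = t_max - t_min = 3.32 - 0.74 = 2.580
L(6,2) = 91, L_eff = 1 - 91/255 = 0.643137 (inverted)
t(6,2) = 3.32 - 2.580·0.643137 = 1.661
Σt over all 3·12 pixels = 64.136
V = pitch²·Σt = 0.71²·64.136 = 32.331

t(6,2)=1.661 V=32.331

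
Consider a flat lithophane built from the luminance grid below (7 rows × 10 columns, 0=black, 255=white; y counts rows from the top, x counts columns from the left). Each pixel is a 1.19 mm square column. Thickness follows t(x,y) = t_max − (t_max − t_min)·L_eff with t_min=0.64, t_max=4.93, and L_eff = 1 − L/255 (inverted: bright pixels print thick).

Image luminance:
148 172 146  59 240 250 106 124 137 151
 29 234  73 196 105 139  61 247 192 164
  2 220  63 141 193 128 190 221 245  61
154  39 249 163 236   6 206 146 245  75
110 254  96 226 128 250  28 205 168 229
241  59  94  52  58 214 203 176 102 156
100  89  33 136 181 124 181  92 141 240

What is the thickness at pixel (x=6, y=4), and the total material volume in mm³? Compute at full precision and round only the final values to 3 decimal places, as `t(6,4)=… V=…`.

t(6,4)=1.111 V=309.351

span = t_max - t_min = 4.93 - 0.64 = 4.290
L(6,4) = 28, L_eff = 1 - 28/255 = 0.890196 (inverted)
t(6,4) = 4.93 - 4.290·0.890196 = 1.111
Σt over all 7·10 pixels = 928423/4250 ≈ 218.4524706
V = pitch²·Σt = 1.19²·928423/4250 = 309.351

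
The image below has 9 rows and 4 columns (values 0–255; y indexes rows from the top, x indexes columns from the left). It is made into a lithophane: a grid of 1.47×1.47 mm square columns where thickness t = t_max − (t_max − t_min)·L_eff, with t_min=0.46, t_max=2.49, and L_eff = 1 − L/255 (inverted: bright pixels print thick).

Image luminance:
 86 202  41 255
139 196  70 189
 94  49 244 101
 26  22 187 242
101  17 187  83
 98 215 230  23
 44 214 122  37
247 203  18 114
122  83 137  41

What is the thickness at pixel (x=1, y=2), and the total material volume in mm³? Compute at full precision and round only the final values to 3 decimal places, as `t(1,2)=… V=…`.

t(1,2)=0.850 V=112.834

span = t_max - t_min = 2.49 - 0.46 = 2.030
L(1,2) = 49, L_eff = 1 - 49/255 = 0.807843 (inverted)
t(1,2) = 2.49 - 2.030·0.807843 = 0.850
Σt over all 9·4 pixels = 443839/8500 ≈ 52.2163529
V = pitch²·Σt = 1.47²·443839/8500 = 112.834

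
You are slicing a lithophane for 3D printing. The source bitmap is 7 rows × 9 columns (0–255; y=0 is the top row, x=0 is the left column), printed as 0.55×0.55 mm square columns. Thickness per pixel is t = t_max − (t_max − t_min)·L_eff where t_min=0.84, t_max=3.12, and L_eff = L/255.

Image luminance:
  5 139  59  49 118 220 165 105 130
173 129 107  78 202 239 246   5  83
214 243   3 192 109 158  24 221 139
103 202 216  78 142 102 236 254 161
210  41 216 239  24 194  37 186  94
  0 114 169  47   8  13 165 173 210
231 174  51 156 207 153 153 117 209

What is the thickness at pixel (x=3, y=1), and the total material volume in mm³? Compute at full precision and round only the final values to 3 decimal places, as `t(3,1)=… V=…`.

span = t_max - t_min = 3.12 - 0.84 = 2.280
L(3,1) = 78, L_eff = 78/255 = 0.305882
t(3,1) = 3.12 - 2.280·0.305882 = 2.423
Σt over all 7·9 pixels = 50706/425 ≈ 119.3082353
V = pitch²·Σt = 0.55²·50706/425 = 36.091

t(3,1)=2.423 V=36.091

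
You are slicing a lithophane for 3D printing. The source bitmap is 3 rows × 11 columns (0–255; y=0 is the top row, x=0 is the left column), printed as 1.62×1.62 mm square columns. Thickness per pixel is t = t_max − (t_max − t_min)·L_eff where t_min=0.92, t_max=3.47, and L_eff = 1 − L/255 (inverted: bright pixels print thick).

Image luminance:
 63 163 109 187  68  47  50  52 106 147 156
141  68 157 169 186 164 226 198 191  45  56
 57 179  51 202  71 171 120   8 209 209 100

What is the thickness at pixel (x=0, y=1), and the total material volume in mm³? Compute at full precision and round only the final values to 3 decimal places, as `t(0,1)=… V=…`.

span = t_max - t_min = 3.47 - 0.92 = 2.550
L(0,1) = 141, L_eff = 1 - 141/255 = 0.447059 (inverted)
t(0,1) = 3.47 - 2.550·0.447059 = 2.330
Σt over all 3·11 pixels = 71.62
V = pitch²·Σt = 1.62²·71.62 = 187.960

t(0,1)=2.330 V=187.960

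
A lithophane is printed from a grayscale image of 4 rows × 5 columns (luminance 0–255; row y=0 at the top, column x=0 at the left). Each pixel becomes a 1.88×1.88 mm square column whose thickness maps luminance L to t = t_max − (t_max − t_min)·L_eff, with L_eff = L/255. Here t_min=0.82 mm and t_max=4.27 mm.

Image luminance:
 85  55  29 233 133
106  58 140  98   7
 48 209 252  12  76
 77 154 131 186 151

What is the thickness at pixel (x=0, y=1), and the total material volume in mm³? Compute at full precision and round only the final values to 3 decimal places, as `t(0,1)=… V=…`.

span = t_max - t_min = 4.27 - 0.82 = 3.450
L(0,1) = 106, L_eff = 106/255 = 0.415686
t(0,1) = 4.27 - 3.450·0.415686 = 2.836
Σt over all 4·5 pixels = 4683/85 ≈ 55.0941176
V = pitch²·Σt = 1.88²·4683/85 = 194.725

t(0,1)=2.836 V=194.725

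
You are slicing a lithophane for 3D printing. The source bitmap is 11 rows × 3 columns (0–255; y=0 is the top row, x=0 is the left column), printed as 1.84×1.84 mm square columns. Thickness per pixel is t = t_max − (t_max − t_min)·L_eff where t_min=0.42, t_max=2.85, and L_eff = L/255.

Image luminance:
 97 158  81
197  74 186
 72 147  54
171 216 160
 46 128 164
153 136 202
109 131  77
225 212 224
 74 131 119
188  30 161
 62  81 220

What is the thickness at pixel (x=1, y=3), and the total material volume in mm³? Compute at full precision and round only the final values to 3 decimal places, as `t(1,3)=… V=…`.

span = t_max - t_min = 2.85 - 0.42 = 2.430
L(1,3) = 216, L_eff = 216/255 = 0.847059
t(1,3) = 2.85 - 2.430·0.847059 = 0.792
Σt over all 11·3 pixels = 436059/8500 ≈ 51.3010588
V = pitch²·Σt = 1.84²·436059/8500 = 173.685

t(1,3)=0.792 V=173.685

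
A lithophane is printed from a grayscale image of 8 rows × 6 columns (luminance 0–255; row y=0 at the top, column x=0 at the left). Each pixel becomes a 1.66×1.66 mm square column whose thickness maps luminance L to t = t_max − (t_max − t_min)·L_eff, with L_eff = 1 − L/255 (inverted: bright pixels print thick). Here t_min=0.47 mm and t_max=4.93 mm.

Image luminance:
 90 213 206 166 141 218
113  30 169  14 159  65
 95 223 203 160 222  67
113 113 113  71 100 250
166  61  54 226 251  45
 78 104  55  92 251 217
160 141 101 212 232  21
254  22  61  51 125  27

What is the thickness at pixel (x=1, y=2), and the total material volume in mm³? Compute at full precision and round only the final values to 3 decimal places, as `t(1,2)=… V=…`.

span = t_max - t_min = 4.93 - 0.47 = 4.460
L(1,2) = 223, L_eff = 1 - 223/255 = 0.125490 (inverted)
t(1,2) = 4.93 - 4.460·0.125490 = 4.370
Σt over all 8·6 pixels = 565741/4250 ≈ 133.1155294
V = pitch²·Σt = 1.66²·565741/4250 = 366.813

t(1,2)=4.370 V=366.813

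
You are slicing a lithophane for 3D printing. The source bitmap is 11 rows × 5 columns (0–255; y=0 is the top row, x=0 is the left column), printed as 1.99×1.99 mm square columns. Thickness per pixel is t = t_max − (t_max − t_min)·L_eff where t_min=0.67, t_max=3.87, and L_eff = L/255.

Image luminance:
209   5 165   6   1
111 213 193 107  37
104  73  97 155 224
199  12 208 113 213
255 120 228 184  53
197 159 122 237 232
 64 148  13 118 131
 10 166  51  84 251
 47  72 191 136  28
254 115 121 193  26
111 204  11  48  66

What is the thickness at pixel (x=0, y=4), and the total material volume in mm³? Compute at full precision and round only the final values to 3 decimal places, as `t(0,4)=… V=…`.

t(0,4)=0.670 V=500.456

span = t_max - t_min = 3.87 - 0.67 = 3.200
L(0,4) = 255, L_eff = 255/255 = 1.000000
t(0,4) = 3.87 - 3.200·1.000000 = 0.670
Σt over all 11·5 pixels = 214837/1700 ≈ 126.3747059
V = pitch²·Σt = 1.99²·214837/1700 = 500.456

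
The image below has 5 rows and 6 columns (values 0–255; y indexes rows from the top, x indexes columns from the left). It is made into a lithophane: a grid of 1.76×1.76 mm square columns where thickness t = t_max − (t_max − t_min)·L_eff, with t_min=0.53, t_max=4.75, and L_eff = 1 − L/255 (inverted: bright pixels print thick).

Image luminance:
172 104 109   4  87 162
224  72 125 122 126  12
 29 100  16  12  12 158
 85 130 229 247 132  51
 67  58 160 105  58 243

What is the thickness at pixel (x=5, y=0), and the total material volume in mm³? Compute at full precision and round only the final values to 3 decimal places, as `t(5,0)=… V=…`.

t(5,0)=3.211 V=213.855

span = t_max - t_min = 4.75 - 0.53 = 4.220
L(5,0) = 162, L_eff = 1 - 162/255 = 0.364706 (inverted)
t(5,0) = 4.75 - 4.220·0.364706 = 3.211
Σt over all 5·6 pixels = 440123/6375 ≈ 69.0389020
V = pitch²·Σt = 1.76²·440123/6375 = 213.855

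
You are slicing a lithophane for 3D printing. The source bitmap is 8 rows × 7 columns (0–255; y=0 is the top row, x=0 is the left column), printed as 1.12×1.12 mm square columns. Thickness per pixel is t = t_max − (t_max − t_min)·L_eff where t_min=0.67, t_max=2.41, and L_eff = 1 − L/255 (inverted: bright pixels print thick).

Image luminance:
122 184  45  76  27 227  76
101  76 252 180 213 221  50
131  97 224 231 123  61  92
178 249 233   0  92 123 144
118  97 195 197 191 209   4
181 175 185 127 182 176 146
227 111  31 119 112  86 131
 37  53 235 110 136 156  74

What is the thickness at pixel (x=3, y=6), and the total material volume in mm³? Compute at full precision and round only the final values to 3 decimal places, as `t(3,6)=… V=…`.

span = t_max - t_min = 2.41 - 0.67 = 1.740
L(3,6) = 119, L_eff = 1 - 119/255 = 0.533333 (inverted)
t(3,6) = 2.41 - 1.740·0.533333 = 1.482
Σt over all 8·7 pixels = 380701/4250 ≈ 89.5767059
V = pitch²·Σt = 1.12²·380701/4250 = 112.365

t(3,6)=1.482 V=112.365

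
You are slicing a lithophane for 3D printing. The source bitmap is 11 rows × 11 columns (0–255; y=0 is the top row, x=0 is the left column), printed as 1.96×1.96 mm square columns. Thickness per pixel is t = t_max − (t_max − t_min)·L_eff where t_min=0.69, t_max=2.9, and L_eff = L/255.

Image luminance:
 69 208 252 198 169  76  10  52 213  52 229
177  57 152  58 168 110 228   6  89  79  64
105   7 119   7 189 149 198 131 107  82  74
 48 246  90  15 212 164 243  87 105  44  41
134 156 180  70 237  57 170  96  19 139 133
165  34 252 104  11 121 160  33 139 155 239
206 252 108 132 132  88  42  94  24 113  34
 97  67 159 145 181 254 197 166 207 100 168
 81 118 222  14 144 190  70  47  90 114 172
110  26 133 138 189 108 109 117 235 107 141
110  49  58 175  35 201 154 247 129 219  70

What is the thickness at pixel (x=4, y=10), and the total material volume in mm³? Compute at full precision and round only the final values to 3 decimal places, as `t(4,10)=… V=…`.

span = t_max - t_min = 2.9 - 0.69 = 2.210
L(4,10) = 35, L_eff = 35/255 = 0.137255
t(4,10) = 2.9 - 2.210·0.137255 = 2.597
Σt over all 11·11 pixels = 330427/1500 ≈ 220.2846667
V = pitch²·Σt = 1.96²·330427/1500 = 846.246

t(4,10)=2.597 V=846.246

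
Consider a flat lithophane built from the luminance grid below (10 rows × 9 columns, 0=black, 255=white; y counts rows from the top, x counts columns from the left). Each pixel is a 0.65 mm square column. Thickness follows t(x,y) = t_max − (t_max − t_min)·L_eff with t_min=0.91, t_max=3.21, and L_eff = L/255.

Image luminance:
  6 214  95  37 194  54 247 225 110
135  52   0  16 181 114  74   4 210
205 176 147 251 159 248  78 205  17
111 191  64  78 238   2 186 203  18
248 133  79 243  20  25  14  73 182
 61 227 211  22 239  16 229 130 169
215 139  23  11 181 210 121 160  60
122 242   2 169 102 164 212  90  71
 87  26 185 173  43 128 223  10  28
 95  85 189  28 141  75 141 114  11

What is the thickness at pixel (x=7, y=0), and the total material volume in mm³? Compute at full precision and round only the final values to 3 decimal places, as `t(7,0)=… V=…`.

t(7,0)=1.181 V=80.363

span = t_max - t_min = 3.21 - 0.91 = 2.300
L(7,0) = 225, L_eff = 225/255 = 0.882353
t(7,0) = 3.21 - 2.300·0.882353 = 1.181
Σt over all 10·9 pixels = 485029/2550 ≈ 190.2074510
V = pitch²·Σt = 0.65²·485029/2550 = 80.363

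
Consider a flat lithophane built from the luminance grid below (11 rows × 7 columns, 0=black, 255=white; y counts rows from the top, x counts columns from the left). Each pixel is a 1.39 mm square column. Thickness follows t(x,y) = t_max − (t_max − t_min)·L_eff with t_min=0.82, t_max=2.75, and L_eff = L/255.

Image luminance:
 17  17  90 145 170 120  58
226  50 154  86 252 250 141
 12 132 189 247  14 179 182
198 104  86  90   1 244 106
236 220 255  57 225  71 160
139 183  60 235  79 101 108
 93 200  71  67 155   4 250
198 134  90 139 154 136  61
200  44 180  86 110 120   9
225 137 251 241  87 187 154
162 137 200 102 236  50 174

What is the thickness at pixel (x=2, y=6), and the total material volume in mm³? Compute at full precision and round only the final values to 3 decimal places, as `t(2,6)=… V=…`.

span = t_max - t_min = 2.75 - 0.82 = 1.930
L(2,6) = 71, L_eff = 71/255 = 0.278431
t(2,6) = 2.75 - 1.930·0.278431 = 2.213
Σt over all 11·7 pixels = 280563/2125 ≈ 132.0296471
V = pitch²·Σt = 1.39²·280563/2125 = 255.094

t(2,6)=2.213 V=255.094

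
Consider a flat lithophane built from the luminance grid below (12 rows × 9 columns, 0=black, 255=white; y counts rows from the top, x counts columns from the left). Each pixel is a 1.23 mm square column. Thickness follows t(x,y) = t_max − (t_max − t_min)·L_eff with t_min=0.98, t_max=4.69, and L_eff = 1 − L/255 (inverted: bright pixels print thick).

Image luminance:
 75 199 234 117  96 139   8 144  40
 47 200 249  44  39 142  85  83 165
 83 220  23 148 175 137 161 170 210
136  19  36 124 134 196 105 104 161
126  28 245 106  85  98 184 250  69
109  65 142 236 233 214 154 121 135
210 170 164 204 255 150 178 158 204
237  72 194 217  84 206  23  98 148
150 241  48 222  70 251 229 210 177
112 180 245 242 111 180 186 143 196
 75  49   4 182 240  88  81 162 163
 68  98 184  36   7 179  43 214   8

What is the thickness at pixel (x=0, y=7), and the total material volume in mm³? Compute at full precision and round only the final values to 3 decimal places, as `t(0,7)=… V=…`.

span = t_max - t_min = 4.69 - 0.98 = 3.710
L(0,7) = 237, L_eff = 1 - 237/255 = 0.070588 (inverted)
t(0,7) = 4.69 - 3.710·0.070588 = 4.428
Σt over all 12·9 pixels = 4149397/12750 ≈ 325.4429020
V = pitch²·Σt = 1.23²·4149397/12750 = 492.363

t(0,7)=4.428 V=492.363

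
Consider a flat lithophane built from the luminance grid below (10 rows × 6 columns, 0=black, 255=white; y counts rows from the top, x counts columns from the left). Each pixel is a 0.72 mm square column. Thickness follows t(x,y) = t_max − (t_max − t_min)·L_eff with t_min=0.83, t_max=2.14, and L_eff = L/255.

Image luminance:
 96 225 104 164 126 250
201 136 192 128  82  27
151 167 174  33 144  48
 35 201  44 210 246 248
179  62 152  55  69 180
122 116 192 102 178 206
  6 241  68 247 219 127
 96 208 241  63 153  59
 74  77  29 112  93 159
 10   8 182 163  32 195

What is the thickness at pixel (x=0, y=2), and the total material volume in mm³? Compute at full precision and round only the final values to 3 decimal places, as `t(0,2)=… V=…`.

span = t_max - t_min = 2.14 - 0.83 = 1.310
L(0,2) = 151, L_eff = 151/255 = 0.592157
t(0,2) = 2.14 - 1.310·0.592157 = 1.364
Σt over all 10·6 pixels = 2238383/25500 ≈ 87.7797255
V = pitch²·Σt = 0.72²·2238383/25500 = 45.505

t(0,2)=1.364 V=45.505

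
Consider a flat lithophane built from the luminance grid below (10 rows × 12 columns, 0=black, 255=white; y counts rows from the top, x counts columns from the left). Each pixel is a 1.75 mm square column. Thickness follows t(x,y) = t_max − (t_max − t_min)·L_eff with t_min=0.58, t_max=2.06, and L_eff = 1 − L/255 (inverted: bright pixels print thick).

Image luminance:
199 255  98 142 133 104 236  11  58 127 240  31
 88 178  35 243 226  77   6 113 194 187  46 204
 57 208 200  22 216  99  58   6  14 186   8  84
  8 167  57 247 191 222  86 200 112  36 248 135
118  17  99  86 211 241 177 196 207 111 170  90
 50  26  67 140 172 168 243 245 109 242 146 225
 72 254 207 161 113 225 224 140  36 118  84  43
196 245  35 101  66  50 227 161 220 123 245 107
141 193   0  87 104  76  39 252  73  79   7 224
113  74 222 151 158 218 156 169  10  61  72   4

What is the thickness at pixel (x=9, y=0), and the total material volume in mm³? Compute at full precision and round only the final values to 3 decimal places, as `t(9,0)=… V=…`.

span = t_max - t_min = 2.06 - 0.58 = 1.480
L(9,0) = 127, L_eff = 1 - 127/255 = 0.501961 (inverted)
t(9,0) = 2.06 - 1.480·0.501961 = 1.317
Σt over all 10·12 pixels = 205586/1275 ≈ 161.2439216
V = pitch²·Σt = 1.75²·205586/1275 = 493.810

t(9,0)=1.317 V=493.810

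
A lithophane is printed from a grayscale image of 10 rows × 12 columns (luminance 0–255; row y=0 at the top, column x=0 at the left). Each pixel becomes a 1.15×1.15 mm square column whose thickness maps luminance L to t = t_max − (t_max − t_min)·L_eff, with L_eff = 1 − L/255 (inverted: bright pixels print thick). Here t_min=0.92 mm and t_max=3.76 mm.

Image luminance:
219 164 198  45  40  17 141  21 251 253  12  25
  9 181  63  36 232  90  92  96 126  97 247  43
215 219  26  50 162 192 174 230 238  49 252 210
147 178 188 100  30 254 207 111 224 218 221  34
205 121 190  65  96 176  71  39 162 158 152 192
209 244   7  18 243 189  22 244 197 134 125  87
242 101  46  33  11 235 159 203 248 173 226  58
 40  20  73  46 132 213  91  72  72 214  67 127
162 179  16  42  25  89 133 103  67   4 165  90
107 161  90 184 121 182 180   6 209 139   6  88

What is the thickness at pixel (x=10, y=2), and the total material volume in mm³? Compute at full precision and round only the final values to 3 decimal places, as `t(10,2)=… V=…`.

span = t_max - t_min = 3.76 - 0.92 = 2.840
L(10,2) = 252, L_eff = 1 - 252/255 = 0.011765 (inverted)
t(10,2) = 3.76 - 2.840·0.011765 = 3.727
Σt over all 10·12 pixels = 599611/2125 ≈ 282.1698824
V = pitch²·Σt = 1.15²·599611/2125 = 373.170

t(10,2)=3.727 V=373.170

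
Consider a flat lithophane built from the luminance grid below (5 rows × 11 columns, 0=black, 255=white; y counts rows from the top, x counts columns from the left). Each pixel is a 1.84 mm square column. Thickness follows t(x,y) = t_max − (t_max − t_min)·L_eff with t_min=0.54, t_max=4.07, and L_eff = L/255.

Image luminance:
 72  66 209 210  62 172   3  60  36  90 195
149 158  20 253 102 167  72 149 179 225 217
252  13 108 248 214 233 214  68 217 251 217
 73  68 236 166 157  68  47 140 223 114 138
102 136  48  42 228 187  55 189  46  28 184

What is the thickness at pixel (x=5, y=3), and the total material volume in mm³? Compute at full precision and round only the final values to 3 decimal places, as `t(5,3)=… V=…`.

span = t_max - t_min = 4.07 - 0.54 = 3.530
L(5,3) = 68, L_eff = 68/255 = 0.266667
t(5,3) = 4.07 - 3.530·0.266667 = 3.129
Σt over all 5·11 pixels = 3033847/25500 ≈ 118.9743922
V = pitch²·Σt = 1.84²·3033847/25500 = 402.800

t(5,3)=3.129 V=402.800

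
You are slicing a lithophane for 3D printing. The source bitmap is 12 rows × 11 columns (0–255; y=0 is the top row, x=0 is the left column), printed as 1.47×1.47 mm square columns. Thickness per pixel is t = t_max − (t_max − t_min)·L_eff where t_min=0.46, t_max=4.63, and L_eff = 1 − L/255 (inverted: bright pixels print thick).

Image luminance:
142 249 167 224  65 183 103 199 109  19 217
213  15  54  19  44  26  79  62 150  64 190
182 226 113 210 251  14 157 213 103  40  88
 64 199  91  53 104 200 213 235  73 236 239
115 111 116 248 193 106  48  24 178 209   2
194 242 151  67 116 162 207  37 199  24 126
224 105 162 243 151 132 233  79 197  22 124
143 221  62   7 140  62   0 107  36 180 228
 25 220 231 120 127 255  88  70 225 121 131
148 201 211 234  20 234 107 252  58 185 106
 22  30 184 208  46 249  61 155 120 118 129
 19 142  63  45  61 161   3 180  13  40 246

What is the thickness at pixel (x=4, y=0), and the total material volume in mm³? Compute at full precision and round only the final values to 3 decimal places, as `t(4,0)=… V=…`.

span = t_max - t_min = 4.63 - 0.46 = 4.170
L(4,0) = 65, L_eff = 1 - 65/255 = 0.745098 (inverted)
t(4,0) = 4.63 - 4.170·0.745098 = 1.523
Σt over all 12·11 pixels = 1459993/4250 ≈ 343.5277647
V = pitch²·Σt = 1.47²·1459993/4250 = 742.329

t(4,0)=1.523 V=742.329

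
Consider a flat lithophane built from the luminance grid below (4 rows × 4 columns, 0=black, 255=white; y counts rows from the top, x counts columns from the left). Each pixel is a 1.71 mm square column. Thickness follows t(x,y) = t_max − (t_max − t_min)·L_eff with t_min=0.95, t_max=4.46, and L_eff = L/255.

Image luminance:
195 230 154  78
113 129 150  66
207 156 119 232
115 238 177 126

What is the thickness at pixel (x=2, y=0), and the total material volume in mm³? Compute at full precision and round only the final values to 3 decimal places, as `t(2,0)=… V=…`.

span = t_max - t_min = 4.46 - 0.95 = 3.510
L(2,0) = 154, L_eff = 154/255 = 0.603922
t(2,0) = 4.46 - 3.510·0.603922 = 2.340
Σt over all 4·4 pixels = 63163/1700 ≈ 37.1547059
V = pitch²·Σt = 1.71²·63163/1700 = 108.644

t(2,0)=2.340 V=108.644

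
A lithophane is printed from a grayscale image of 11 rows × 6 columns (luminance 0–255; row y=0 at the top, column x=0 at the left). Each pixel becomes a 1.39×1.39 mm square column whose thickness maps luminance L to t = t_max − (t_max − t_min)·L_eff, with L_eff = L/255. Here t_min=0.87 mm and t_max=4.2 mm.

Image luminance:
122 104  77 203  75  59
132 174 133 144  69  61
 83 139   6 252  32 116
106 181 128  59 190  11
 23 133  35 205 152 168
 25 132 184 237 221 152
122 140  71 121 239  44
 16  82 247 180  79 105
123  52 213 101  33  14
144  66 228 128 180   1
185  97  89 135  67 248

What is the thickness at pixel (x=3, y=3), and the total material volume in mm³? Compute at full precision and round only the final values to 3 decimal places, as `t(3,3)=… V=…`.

t(3,3)=3.430 V=336.935

span = t_max - t_min = 4.2 - 0.87 = 3.330
L(3,3) = 59, L_eff = 59/255 = 0.231373
t(3,3) = 4.2 - 3.330·0.231373 = 3.430
Σt over all 11·6 pixels = 1482297/8500 ≈ 174.3878824
V = pitch²·Σt = 1.39²·1482297/8500 = 336.935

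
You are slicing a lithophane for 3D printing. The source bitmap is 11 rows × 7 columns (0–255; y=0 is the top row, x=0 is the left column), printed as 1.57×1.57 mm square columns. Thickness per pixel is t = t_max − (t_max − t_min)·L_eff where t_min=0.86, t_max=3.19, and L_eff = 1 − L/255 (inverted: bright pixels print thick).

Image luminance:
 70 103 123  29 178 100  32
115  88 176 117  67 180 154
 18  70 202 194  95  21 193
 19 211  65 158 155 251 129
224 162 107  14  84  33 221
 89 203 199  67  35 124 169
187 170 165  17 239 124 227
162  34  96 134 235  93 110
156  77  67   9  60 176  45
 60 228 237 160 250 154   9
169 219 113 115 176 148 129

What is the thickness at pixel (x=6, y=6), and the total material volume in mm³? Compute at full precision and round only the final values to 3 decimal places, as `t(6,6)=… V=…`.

span = t_max - t_min = 3.19 - 0.86 = 2.330
L(6,6) = 227, L_eff = 1 - 227/255 = 0.109804 (inverted)
t(6,6) = 3.19 - 2.330·0.109804 = 2.934
Σt over all 11·7 pixels = 992653/6375 ≈ 155.7102745
V = pitch²·Σt = 1.57²·992653/6375 = 383.810

t(6,6)=2.934 V=383.810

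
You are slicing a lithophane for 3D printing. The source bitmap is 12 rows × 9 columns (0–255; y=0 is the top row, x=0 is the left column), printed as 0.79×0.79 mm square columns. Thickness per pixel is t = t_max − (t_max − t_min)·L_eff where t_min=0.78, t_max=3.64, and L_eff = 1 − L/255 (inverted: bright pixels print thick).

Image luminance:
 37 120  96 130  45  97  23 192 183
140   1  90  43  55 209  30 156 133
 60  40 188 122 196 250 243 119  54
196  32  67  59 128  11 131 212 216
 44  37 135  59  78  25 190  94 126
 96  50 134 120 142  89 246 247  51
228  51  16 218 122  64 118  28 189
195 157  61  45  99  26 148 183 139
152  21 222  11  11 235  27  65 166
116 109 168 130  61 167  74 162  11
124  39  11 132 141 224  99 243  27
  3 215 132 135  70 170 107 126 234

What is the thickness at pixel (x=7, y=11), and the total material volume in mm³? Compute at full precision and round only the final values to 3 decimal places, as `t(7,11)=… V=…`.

t(7,11)=2.193 V=138.629

span = t_max - t_min = 3.64 - 0.78 = 2.860
L(7,11) = 126, L_eff = 1 - 126/255 = 0.505882 (inverted)
t(7,11) = 3.64 - 2.860·0.505882 = 2.193
Σt over all 12·9 pixels = 472017/2125 ≈ 222.1256471
V = pitch²·Σt = 0.79²·472017/2125 = 138.629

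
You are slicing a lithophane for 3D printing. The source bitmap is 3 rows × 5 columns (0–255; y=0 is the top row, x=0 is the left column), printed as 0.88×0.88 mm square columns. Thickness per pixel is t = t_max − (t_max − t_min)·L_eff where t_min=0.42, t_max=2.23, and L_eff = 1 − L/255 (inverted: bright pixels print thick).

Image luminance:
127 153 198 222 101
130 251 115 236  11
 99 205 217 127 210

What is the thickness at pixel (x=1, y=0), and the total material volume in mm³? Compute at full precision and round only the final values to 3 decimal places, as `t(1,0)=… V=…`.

span = t_max - t_min = 2.23 - 0.42 = 1.810
L(1,0) = 153, L_eff = 1 - 153/255 = 0.400000 (inverted)
t(1,0) = 2.23 - 1.810·0.400000 = 1.506
Σt over all 3·5 pixels = 148853/6375 ≈ 23.3494902
V = pitch²·Σt = 0.88²·148853/6375 = 18.082

t(1,0)=1.506 V=18.082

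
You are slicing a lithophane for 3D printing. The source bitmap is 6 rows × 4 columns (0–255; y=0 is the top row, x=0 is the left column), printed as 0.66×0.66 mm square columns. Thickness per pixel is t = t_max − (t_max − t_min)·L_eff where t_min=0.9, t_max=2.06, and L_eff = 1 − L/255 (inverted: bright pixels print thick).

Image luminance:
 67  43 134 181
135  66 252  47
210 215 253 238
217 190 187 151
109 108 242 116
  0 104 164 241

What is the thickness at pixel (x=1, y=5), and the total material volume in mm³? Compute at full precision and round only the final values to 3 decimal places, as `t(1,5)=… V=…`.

t(1,5)=1.373 V=16.681

span = t_max - t_min = 2.06 - 0.9 = 1.160
L(1,5) = 104, L_eff = 1 - 104/255 = 0.592157 (inverted)
t(1,5) = 2.06 - 1.160·0.592157 = 1.373
Σt over all 6·4 pixels = 48826/1275 ≈ 38.2949020
V = pitch²·Σt = 0.66²·48826/1275 = 16.681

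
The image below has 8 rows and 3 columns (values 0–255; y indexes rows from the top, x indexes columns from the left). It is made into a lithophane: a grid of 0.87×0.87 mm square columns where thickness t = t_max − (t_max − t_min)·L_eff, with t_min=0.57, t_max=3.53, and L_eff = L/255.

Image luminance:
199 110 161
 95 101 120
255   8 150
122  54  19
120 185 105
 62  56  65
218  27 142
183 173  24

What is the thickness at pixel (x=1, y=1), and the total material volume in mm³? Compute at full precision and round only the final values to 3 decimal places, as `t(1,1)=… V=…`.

span = t_max - t_min = 3.53 - 0.57 = 2.960
L(1,1) = 101, L_eff = 101/255 = 0.396078
t(1,1) = 3.53 - 2.960·0.396078 = 2.358
Σt over all 8·3 pixels = 52.752
V = pitch²·Σt = 0.87²·52.752 = 39.928

t(1,1)=2.358 V=39.928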